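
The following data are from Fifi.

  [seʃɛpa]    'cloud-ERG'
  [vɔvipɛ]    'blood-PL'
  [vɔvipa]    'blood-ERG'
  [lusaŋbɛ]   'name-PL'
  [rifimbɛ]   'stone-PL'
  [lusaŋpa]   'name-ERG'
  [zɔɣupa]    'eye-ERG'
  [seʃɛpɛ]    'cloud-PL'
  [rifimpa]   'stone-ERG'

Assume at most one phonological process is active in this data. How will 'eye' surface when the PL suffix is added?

The PL morpheme has two allomorphs, [-bɛ] and [-pɛ].
The ERG suffix, which begins with [p], is invariant after every stem; so [p] is not altered by any rule here.
So the underlying form is /-bɛ/, and voiced stops become voiceless after a vowel.
After 'eye', which ends in a vowel, the suffix surfaces as [-pɛ], giving [zɔɣupɛ].

[zɔɣupɛ]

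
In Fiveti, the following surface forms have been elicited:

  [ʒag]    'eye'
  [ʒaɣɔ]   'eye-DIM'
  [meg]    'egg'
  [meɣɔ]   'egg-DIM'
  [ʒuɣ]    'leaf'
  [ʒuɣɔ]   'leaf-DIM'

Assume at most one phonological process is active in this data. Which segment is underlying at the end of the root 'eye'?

/g/

The stem for 'eye' ends in [g] in [ʒag] but [ɣ] in [ʒaɣɔ].
But 'leaf' keeps [ɣ] in both environments ([ʒuɣ], [ʒuɣɔ]), so there is no rule changing /ɣ/ to [g] in isolation.
So /g/ is underlying, and a rule of intervocalic spirantization — voiced stops become fricatives between vowels — gives [ɣ].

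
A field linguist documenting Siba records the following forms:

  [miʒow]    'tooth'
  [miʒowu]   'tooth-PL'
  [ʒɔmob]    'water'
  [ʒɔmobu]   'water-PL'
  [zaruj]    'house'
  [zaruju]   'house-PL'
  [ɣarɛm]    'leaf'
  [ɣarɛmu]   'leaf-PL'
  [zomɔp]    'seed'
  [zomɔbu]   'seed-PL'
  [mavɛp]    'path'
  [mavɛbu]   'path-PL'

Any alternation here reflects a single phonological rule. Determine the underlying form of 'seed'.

/zomɔp/

In [zomɔp] and [zomɔbu] the final segment of 'seed' alternates: [p] ~ [b].
Compare 'water', with invariant [b] in [ʒɔmob] and [ʒɔmobu]: an analysis with underlying /b/ and a rule producing [p] in isolation would wrongly predict alternation here too.
So /p/ is underlying, and a rule of intervocalic voicing — voiceless stops become voiced between vowels — gives [b].
So 'seed' = /zomɔp/.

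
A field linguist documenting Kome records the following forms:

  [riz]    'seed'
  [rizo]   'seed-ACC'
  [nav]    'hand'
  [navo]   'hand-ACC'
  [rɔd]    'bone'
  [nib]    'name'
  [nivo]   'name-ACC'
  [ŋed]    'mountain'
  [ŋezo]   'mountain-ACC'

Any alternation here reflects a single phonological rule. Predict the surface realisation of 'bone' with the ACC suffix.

'mountain' shows [d] ~ [z] at the end of the stem ([ŋed] vs [ŋezo]).
But 'seed' keeps [z] in both environments ([riz], [rizo]), so there is no rule changing /z/ to [d] in isolation.
The underlying segment must be /d/; voiced stops become fricatives between vowels, yielding [z] there.
The one attested form of 'bone', [rɔd], shows underlying /rɔd/. Applying the same rule between vowels gives [rɔzo].

[rɔzo]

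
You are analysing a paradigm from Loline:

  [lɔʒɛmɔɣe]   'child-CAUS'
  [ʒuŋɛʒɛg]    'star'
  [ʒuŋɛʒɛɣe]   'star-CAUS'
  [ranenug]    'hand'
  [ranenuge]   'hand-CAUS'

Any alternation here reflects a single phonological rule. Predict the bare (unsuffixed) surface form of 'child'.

[lɔʒɛmɔg]

The root 'star' surfaces as [ʒuŋɛʒɛg] and [ʒuŋɛʒɛɣe], with a stem-final [g] ~ [ɣ] alternation.
If /g/ were underlying and a rule turned it into [ɣ] before the CAUS suffix, 'hand' would also alternate; but it has [g] in both [ranenug] and [ranenuge].
Therefore /ɣ/ is basic and [g] is derived by word-final hardening (voiced fricatives become stops word-finally).
From [lɔʒɛmɔɣe] the stem 'child' is /lɔʒɛmɔɣ/; word-finally this yields [lɔʒɛmɔg].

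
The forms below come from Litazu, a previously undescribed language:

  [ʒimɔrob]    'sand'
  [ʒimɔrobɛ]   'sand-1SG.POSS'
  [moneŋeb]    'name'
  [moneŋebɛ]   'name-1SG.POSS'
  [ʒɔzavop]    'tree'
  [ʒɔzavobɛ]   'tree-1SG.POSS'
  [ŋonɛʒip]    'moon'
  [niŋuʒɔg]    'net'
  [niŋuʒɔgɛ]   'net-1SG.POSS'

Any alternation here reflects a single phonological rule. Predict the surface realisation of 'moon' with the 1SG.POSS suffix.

[ŋonɛʒibɛ]

In [ʒɔzavop] and [ʒɔzavobɛ] the final segment of 'tree' alternates: [p] ~ [b].
Compare 'sand', with invariant [b] in [ʒimɔrob] and [ʒimɔrobɛ]: an analysis with underlying /b/ and a rule producing [p] in isolation would wrongly predict alternation here too.
So /p/ is underlying, and a rule of intervocalic voicing — voiceless stops become voiced between vowels — gives [b].
From [ŋonɛʒip] the stem 'moon' is /ŋonɛʒip/; between vowels this yields [ŋonɛʒibɛ].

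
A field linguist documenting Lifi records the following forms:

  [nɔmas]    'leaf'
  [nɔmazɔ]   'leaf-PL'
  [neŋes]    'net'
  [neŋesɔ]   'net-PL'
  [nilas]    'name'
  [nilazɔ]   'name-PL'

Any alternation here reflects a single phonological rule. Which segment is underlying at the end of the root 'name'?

/z/

'name' shows [s] ~ [z] at the end of the stem ([nilas] vs [nilazɔ]).
The stem 'net' ([neŋes], [neŋesɔ]) shows [s] unchanged in both environments, so [s] cannot be basic with [z] derived before the PL suffix.
So /z/ is underlying, and a rule of word-final obstruent devoicing — voiced obstruents become voiceless word-finally — gives [s].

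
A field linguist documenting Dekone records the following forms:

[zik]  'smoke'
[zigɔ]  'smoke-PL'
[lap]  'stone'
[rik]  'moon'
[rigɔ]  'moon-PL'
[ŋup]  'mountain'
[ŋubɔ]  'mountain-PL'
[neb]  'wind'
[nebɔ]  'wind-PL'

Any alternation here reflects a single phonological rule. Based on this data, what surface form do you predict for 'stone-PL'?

[labɔ]

The root 'mountain' surfaces as [ŋup] and [ŋubɔ], with a stem-final [p] ~ [b] alternation.
Compare 'wind', with invariant [b] in [neb] and [nebɔ]: an analysis with underlying /b/ and a rule producing [p] in isolation would wrongly predict alternation here too.
The underlying segment must be /p/; voiceless stops become voiced between vowels, yielding [b] there.
From [lap] the stem 'stone' is /lap/; between vowels this yields [labɔ].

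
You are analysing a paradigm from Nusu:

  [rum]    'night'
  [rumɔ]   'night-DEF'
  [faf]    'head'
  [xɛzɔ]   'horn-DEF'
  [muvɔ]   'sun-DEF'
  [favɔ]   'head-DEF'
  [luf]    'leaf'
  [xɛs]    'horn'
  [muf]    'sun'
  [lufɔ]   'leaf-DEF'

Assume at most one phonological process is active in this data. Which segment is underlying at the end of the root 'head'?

In [favɔ] and [faf] the final segment of 'head' alternates: [v] ~ [f].
If /f/ were underlying and a rule turned it into [v] before the DEF suffix, 'leaf' would also alternate; but it has [f] in both [lufɔ] and [luf].
The alternation reflects word-final obstruent devoicing: voiced obstruents become voiceless word-finally. /v/ is underlying.

/v/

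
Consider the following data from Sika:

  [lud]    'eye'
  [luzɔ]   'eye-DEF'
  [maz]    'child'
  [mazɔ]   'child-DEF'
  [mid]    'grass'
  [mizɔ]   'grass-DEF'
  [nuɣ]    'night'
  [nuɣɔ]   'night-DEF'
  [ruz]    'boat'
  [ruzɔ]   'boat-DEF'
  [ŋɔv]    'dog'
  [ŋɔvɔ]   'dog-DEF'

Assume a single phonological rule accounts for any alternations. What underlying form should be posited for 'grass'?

In [mid] and [mizɔ] the final segment of 'grass' alternates: [d] ~ [z].
Compare 'boat', with invariant [z] in [ruz] and [ruzɔ]: an analysis with underlying /z/ and a rule producing [d] in isolation would wrongly predict alternation here too.
The alternation reflects intervocalic spirantization: voiced stops become fricatives between vowels. /d/ is underlying.

/mid/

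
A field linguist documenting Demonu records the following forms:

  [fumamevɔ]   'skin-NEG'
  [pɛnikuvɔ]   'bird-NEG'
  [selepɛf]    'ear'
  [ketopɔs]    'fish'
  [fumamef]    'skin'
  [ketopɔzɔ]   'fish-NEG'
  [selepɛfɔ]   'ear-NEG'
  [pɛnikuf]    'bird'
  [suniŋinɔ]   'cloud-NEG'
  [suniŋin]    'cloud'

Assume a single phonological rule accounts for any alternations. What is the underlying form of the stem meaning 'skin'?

The root 'skin' surfaces as [fumamevɔ] and [fumamef], with a stem-final [v] ~ [f] alternation.
Compare 'ear', with invariant [f] in [selepɛfɔ] and [selepɛf]: an analysis with underlying /f/ and a rule producing [v] before the NEG suffix would wrongly predict alternation here too.
The alternation reflects word-final obstruent devoicing: voiced obstruents become voiceless word-finally. /v/ is underlying.
Hence 'skin' is /fumamev/ underlyingly.

/fumamev/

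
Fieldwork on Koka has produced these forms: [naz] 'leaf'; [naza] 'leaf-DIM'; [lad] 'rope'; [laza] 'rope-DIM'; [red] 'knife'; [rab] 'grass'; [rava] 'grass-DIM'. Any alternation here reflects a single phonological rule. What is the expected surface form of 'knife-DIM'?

'rope' shows [d] ~ [z] at the end of the stem ([lad] vs [laza]).
If /z/ were underlying and a rule turned it into [d] in isolation, 'leaf' would also alternate; but it has [z] in both [naz] and [naza].
So /d/ is underlying, and a rule of intervocalic spirantization — voiced stops become fricatives between vowels — gives [z].
From [red] the stem 'knife' is /red/; between vowels this yields [reza].

[reza]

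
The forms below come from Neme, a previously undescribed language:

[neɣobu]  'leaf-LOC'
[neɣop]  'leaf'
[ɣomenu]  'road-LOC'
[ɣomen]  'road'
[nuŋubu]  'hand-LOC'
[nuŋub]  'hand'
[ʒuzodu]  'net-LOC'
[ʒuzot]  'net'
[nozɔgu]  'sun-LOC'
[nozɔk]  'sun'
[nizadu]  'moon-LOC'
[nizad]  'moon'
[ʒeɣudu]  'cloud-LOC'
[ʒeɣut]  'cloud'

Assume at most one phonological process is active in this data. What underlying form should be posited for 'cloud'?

/ʒeɣut/

In [ʒeɣudu] and [ʒeɣut] the final segment of 'cloud' alternates: [d] ~ [t].
If /d/ were underlying and a rule turned it into [t] in isolation, 'moon' would also alternate; but it has [d] in both [nizadu] and [nizad].
The underlying segment must be /t/; voiceless stops become voiced between vowels, yielding [d] there.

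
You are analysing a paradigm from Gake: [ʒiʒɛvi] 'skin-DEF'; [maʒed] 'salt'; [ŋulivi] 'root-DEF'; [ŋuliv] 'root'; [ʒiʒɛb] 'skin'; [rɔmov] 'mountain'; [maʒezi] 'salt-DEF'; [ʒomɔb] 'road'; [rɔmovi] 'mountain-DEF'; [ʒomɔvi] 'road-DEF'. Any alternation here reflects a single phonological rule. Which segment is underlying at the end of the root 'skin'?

/b/

The stem for 'skin' ends in [b] in [ʒiʒɛb] but [v] in [ʒiʒɛvi].
But 'mountain' keeps [v] in both environments ([rɔmov], [rɔmovi]), so there is no rule changing /v/ to [b] in isolation.
The alternation reflects intervocalic spirantization: voiced stops become fricatives between vowels. /b/ is underlying.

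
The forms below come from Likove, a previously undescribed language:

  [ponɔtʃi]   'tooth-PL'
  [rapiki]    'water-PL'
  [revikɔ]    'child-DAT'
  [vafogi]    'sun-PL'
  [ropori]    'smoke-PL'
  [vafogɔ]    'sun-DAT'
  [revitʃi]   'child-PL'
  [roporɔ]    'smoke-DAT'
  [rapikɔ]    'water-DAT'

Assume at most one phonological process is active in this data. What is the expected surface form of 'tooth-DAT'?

[ponɔkɔ]

'child' shows [tʃ] ~ [k] at the end of the stem ([revitʃi] vs [revikɔ]).
But 'water' keeps [k] in both environments ([rapiki], [rapikɔ]), so there is no rule changing /k/ to [tʃ] before the PL suffix.
The alternation reflects depalatalization: palato-alveolar /tʃ/ becomes [k] when no front vowel follows. /tʃ/ is underlying.
From [ponɔtʃi] the stem 'tooth' is /ponɔtʃ/; when no front vowel follows this yields [ponɔkɔ].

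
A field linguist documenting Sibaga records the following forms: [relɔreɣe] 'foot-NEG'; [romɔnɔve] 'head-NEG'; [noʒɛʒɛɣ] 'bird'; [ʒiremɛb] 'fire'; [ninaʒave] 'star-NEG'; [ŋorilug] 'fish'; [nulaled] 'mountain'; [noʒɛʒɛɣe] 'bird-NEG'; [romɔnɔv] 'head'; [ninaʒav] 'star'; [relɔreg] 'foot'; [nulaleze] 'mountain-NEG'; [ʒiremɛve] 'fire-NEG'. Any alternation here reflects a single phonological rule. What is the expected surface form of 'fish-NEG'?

The root 'foot' surfaces as [relɔreg] and [relɔreɣe], with a stem-final [g] ~ [ɣ] alternation.
The stem 'bird' ([noʒɛʒɛɣ], [noʒɛʒɛɣe]) shows [ɣ] unchanged in both environments, so [ɣ] cannot be basic with [g] derived in isolation.
So /g/ is underlying, and a rule of intervocalic spirantization — voiced stops become fricatives between vowels — gives [ɣ].
The one attested form of 'fish', [ŋorilug], shows underlying /ŋorilug/. Applying the same rule between vowels gives [ŋoriluɣe].

[ŋoriluɣe]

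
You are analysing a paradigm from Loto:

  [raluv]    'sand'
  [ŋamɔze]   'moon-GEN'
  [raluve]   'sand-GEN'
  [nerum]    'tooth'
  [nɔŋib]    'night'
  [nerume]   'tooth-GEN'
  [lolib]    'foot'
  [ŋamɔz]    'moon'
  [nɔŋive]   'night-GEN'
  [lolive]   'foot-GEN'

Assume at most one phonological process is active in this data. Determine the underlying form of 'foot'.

The stem for 'foot' ends in [v] in [lolive] but [b] in [lolib].
But 'sand' keeps [v] in both environments ([raluve], [raluv]), so there is no rule changing /v/ to [b] in isolation.
The alternation reflects intervocalic spirantization: voiced stops become fricatives between vowels. /b/ is underlying.

/lolib/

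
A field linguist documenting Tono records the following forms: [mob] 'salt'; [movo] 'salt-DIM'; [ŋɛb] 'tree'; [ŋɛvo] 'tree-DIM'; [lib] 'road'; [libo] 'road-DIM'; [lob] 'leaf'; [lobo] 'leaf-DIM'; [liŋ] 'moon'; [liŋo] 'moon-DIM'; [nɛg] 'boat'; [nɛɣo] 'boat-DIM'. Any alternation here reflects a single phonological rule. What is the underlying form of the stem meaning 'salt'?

'salt' shows [b] ~ [v] at the end of the stem ([mob] vs [movo]).
Compare 'road', with invariant [b] in [lib] and [libo]: an analysis with underlying /b/ and a rule producing [v] before the DIM suffix would wrongly predict alternation here too.
The alternation reflects word-final hardening: voiced fricatives become stops word-finally. /v/ is underlying.
Hence 'salt' is /mov/ underlyingly.

/mov/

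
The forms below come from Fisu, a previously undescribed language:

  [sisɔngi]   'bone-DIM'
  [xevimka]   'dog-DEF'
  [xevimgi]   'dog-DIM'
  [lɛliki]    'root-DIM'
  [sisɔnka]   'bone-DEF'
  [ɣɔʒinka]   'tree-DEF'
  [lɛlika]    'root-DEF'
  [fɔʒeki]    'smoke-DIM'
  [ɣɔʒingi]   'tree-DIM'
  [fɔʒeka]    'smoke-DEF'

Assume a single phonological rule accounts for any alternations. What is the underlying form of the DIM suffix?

The DIM suffix surfaces as [-gi] and [-ki], depending on the final segment of the stem.
The DEF suffix, which begins with [k], is invariant after every stem; so [k] is not altered by any rule here.
The DIM suffix is therefore /-gi/ underlyingly, with post-vocalic devoicing: voiced stops become voiceless after a vowel.

/-gi/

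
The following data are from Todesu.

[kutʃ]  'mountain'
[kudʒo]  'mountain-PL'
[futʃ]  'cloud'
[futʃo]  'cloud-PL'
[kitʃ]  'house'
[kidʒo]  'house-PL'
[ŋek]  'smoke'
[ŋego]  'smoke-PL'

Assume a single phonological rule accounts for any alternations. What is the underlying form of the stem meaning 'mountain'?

/kudʒ/

'mountain' shows [tʃ] ~ [dʒ] at the end of the stem ([kutʃ] vs [kudʒo]).
If /tʃ/ were underlying and a rule turned it into [dʒ] before the PL suffix, 'cloud' would also alternate; but it has [tʃ] in both [futʃ] and [futʃo].
The underlying segment must be /dʒ/; voiced obstruents become voiceless word-finally, yielding [tʃ] there.
So 'mountain' = /kudʒ/.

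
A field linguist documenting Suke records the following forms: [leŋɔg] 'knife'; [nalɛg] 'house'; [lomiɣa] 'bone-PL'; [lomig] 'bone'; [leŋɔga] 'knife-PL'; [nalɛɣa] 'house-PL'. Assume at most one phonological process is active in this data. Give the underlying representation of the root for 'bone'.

In [lomig] and [lomiɣa] the final segment of 'bone' alternates: [g] ~ [ɣ].
But 'knife' keeps [g] in both environments ([leŋɔg], [leŋɔga]), so there is no rule changing /g/ to [ɣ] before the PL suffix.
Therefore /ɣ/ is basic and [g] is derived by word-final hardening (voiced fricatives become stops word-finally).

/lomiɣ/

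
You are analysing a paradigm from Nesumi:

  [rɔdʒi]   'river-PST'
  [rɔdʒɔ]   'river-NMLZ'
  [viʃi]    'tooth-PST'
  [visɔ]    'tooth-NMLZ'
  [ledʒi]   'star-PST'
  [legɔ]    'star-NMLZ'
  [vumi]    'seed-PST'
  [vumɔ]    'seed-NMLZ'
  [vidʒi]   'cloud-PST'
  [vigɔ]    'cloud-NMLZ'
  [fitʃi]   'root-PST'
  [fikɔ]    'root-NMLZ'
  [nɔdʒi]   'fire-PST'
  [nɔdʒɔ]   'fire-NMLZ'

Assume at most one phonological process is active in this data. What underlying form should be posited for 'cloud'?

/vig/

In [vidʒi] and [vigɔ] the final segment of 'cloud' alternates: [dʒ] ~ [g].
The stem 'river' ([rɔdʒi], [rɔdʒɔ]) shows [dʒ] unchanged in both environments, so [dʒ] cannot be basic with [g] derived before the NMLZ suffix.
Therefore /g/ is basic and [dʒ] is derived by palatalization before a front vowel (/k/, /g/ and /s/ become palato-alveolar [tʃ], [dʒ] and [ʃ] before a front vowel).
Hence 'cloud' is /vig/ underlyingly.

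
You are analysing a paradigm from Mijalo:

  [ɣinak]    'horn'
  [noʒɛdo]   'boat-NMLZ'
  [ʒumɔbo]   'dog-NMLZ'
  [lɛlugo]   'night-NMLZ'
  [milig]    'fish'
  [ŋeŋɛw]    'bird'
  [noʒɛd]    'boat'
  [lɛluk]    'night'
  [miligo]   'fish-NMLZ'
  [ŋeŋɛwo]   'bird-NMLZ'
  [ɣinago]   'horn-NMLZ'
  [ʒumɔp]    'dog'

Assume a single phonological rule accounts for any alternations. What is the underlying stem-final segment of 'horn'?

In [ɣinak] and [ɣinago] the final segment of 'horn' alternates: [k] ~ [g].
If /g/ were underlying and a rule turned it into [k] in isolation, 'fish' would also alternate; but it has [g] in both [milig] and [miligo].
Therefore /k/ is basic and [g] is derived by intervocalic voicing (voiceless stops become voiced between vowels).

/k/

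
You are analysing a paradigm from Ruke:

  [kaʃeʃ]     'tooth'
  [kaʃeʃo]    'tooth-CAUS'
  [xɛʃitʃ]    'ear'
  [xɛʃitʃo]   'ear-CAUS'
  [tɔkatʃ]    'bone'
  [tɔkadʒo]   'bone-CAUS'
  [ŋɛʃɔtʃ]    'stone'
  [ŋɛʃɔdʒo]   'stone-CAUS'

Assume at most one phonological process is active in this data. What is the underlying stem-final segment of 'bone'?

/dʒ/

'bone' shows [tʃ] ~ [dʒ] at the end of the stem ([tɔkatʃ] vs [tɔkadʒo]).
Compare 'ear', with invariant [tʃ] in [xɛʃitʃ] and [xɛʃitʃo]: an analysis with underlying /tʃ/ and a rule producing [dʒ] before the CAUS suffix would wrongly predict alternation here too.
The alternation reflects word-final obstruent devoicing: voiced obstruents become voiceless word-finally. /dʒ/ is underlying.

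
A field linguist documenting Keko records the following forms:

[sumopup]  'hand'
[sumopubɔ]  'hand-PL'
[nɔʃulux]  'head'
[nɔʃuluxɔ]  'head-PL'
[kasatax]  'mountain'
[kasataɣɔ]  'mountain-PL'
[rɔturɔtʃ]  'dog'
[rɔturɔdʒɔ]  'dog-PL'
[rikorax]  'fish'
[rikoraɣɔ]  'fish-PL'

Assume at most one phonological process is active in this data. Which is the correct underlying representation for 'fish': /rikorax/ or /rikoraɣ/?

/rikoraɣ/

In [rikorax] and [rikoraɣɔ] the final segment of 'fish' alternates: [x] ~ [ɣ].
The stem 'head' ([nɔʃulux], [nɔʃuluxɔ]) shows [x] unchanged in both environments, so [x] cannot be basic with [ɣ] derived before the PL suffix.
So /ɣ/ is underlying, and a rule of word-final obstruent devoicing — voiced obstruents become voiceless word-finally — gives [x].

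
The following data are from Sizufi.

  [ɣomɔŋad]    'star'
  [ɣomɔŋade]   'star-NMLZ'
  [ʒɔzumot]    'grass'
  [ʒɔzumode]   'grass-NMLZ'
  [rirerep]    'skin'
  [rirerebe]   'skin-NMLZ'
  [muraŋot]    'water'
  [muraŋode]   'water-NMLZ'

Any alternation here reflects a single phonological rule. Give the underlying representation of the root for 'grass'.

'grass' shows [t] ~ [d] at the end of the stem ([ʒɔzumot] vs [ʒɔzumode]).
But 'star' keeps [d] in both environments ([ɣomɔŋad], [ɣomɔŋade]), so there is no rule changing /d/ to [t] in isolation.
So /t/ is underlying, and a rule of intervocalic voicing — voiceless stops become voiced between vowels — gives [d].
Hence 'grass' is /ʒɔzumot/ underlyingly.

/ʒɔzumot/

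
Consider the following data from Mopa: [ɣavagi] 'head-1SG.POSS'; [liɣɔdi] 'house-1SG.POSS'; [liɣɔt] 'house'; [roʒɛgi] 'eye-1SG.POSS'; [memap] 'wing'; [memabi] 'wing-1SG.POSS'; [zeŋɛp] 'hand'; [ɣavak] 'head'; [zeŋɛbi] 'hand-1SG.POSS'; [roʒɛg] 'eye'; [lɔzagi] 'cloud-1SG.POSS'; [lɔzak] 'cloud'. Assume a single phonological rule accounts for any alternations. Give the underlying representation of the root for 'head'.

In [ɣavak] and [ɣavagi] the final segment of 'head' alternates: [k] ~ [g].
But 'eye' keeps [g] in both environments ([roʒɛg], [roʒɛgi]), so there is no rule changing /g/ to [k] in isolation.
The underlying segment must be /k/; voiceless stops become voiced between vowels, yielding [g] there.

/ɣavak/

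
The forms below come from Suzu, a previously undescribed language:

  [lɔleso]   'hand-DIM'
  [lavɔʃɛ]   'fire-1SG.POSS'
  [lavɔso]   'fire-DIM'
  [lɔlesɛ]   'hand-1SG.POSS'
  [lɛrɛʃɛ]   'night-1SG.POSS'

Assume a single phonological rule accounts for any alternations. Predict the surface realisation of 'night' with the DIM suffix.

The root 'fire' surfaces as [lavɔʃɛ] and [lavɔso], with a stem-final [ʃ] ~ [s] alternation.
But 'hand' keeps [s] in both environments ([lɔlesɛ], [lɔleso]), so there is no rule changing /s/ to [ʃ] before the 1SG.POSS suffix.
The alternation reflects depalatalization: palato-alveolar /ʃ/ becomes [s] when no front vowel follows. /ʃ/ is underlying.
From [lɛrɛʃɛ] the stem 'night' is /lɛrɛʃ/; when no front vowel follows this yields [lɛrɛso].

[lɛrɛso]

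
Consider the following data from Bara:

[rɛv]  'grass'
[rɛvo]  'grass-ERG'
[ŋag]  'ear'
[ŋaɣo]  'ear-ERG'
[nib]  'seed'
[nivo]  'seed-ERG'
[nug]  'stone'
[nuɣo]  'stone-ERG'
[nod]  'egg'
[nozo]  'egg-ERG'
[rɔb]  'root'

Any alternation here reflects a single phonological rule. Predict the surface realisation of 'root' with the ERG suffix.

The root 'seed' surfaces as [nib] and [nivo], with a stem-final [b] ~ [v] alternation.
But 'grass' keeps [v] in both environments ([rɛv], [rɛvo]), so there is no rule changing /v/ to [b] in isolation.
The underlying segment must be /b/; voiced stops become fricatives between vowels, yielding [v] there.
From [rɔb] the stem 'root' is /rɔb/; between vowels this yields [rɔvo].

[rɔvo]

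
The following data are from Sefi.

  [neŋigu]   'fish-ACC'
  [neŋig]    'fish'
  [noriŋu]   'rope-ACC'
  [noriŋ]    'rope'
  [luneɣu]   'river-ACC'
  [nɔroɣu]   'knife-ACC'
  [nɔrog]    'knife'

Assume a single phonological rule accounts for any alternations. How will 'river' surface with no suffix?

[luneg]

'knife' shows [ɣ] ~ [g] at the end of the stem ([nɔroɣu] vs [nɔrog]).
But 'fish' keeps [g] in both environments ([neŋigu], [neŋig]), so there is no rule changing /g/ to [ɣ] before the ACC suffix.
The alternation reflects word-final hardening: voiced fricatives become stops word-finally. /ɣ/ is underlying.
The one attested form of 'river', [luneɣu], shows underlying /luneɣ/. Applying the same rule word-finally gives [luneg].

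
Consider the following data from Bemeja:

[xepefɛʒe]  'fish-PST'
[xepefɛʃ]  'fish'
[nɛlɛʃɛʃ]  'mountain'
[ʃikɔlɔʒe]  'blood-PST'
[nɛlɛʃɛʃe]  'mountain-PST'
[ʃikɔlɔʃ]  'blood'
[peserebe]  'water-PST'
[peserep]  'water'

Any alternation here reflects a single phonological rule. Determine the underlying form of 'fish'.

/xepefɛʒ/

'fish' shows [ʃ] ~ [ʒ] at the end of the stem ([xepefɛʃ] vs [xepefɛʒe]).
Compare 'mountain', with invariant [ʃ] in [nɛlɛʃɛʃ] and [nɛlɛʃɛʃe]: an analysis with underlying /ʃ/ and a rule producing [ʒ] before the PST suffix would wrongly predict alternation here too.
The underlying segment must be /ʒ/; voiced obstruents become voiceless word-finally, yielding [ʃ] there.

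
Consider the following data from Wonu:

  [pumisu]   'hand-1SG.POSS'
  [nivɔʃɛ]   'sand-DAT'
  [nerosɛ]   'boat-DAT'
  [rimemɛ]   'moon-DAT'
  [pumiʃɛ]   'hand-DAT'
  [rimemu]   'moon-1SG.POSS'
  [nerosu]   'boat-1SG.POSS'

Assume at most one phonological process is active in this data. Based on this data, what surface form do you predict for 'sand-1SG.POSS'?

[nivɔsu]

The root 'hand' surfaces as [pumiʃɛ] and [pumisu], with a stem-final [ʃ] ~ [s] alternation.
If /s/ were underlying and a rule turned it into [ʃ] before the DAT suffix, 'boat' would also alternate; but it has [s] in both [nerosɛ] and [nerosu].
The underlying segment must be /ʃ/; palato-alveolar /ʃ/ becomes [s] when no front vowel follows, yielding [s] there.
From [nivɔʃɛ] the stem 'sand' is /nivɔʃ/; when no front vowel follows this yields [nivɔsu].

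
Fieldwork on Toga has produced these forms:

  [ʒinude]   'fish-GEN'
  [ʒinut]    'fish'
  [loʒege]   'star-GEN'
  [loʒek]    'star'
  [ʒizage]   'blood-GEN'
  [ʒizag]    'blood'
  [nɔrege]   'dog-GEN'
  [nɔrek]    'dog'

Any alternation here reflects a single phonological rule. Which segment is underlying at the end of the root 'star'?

/k/

The root 'star' surfaces as [loʒege] and [loʒek], with a stem-final [g] ~ [k] alternation.
If /g/ were underlying and a rule turned it into [k] in isolation, 'blood' would also alternate; but it has [g] in both [ʒizage] and [ʒizag].
So /k/ is underlying, and a rule of intervocalic voicing — voiceless stops become voiced between vowels — gives [g].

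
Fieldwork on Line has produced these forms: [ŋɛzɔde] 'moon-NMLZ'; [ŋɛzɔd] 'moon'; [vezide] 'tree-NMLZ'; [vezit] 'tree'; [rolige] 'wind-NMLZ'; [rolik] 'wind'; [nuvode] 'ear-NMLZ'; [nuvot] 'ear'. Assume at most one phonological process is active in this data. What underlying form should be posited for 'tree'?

/vezit/

The stem for 'tree' ends in [d] in [vezide] but [t] in [vezit].
The stem 'moon' ([ŋɛzɔde], [ŋɛzɔd]) shows [d] unchanged in both environments, so [d] cannot be basic with [t] derived in isolation.
Therefore /t/ is basic and [d] is derived by intervocalic voicing (voiceless stops become voiced between vowels).
The underlying form of 'tree' is therefore /vezit/.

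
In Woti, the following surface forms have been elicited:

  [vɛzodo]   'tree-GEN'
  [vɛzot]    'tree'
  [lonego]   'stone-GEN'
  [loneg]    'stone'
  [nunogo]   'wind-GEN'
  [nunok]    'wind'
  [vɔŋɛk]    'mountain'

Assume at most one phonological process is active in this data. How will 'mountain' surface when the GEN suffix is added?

[vɔŋɛgo]

The root 'wind' surfaces as [nunogo] and [nunok], with a stem-final [g] ~ [k] alternation.
If /g/ were underlying and a rule turned it into [k] in isolation, 'stone' would also alternate; but it has [g] in both [lonego] and [loneg].
The alternation reflects intervocalic voicing: voiceless stops become voiced between vowels. /k/ is underlying.
From [vɔŋɛk] the stem 'mountain' is /vɔŋɛk/; between vowels this yields [vɔŋɛgo].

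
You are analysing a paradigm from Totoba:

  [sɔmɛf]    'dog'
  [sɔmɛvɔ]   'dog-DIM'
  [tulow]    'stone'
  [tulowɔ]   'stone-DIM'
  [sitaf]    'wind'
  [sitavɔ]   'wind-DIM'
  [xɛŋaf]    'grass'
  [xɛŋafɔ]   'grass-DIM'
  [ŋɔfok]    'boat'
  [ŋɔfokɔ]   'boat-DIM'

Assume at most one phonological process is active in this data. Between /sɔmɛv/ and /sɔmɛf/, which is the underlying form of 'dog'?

/sɔmɛv/

In [sɔmɛf] and [sɔmɛvɔ] the final segment of 'dog' alternates: [f] ~ [v].
The stem 'grass' ([xɛŋaf], [xɛŋafɔ]) shows [f] unchanged in both environments, so [f] cannot be basic with [v] derived before the DIM suffix.
The underlying segment must be /v/; voiced obstruents become voiceless word-finally, yielding [f] there.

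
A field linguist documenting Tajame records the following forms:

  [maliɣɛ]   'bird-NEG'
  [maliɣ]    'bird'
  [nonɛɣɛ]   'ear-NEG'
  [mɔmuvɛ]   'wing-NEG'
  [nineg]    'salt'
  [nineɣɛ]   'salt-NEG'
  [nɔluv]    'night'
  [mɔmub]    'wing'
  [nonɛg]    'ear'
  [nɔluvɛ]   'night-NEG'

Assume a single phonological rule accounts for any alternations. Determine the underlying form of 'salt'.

/nineg/

'salt' shows [g] ~ [ɣ] at the end of the stem ([nineg] vs [nineɣɛ]).
The stem 'bird' ([maliɣ], [maliɣɛ]) shows [ɣ] unchanged in both environments, so [ɣ] cannot be basic with [g] derived in isolation.
So /g/ is underlying, and a rule of intervocalic spirantization — voiced stops become fricatives between vowels — gives [ɣ].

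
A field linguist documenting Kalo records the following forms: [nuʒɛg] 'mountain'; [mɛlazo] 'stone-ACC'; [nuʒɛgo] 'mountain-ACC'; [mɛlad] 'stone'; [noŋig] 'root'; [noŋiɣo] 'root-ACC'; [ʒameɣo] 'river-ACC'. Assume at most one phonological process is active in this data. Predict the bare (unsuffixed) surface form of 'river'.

[ʒameg]

'root' shows [g] ~ [ɣ] at the end of the stem ([noŋig] vs [noŋiɣo]).
The stem 'mountain' ([nuʒɛg], [nuʒɛgo]) shows [g] unchanged in both environments, so [g] cannot be basic with [ɣ] derived before the ACC suffix.
The underlying segment must be /ɣ/; voiced fricatives become stops word-finally, yielding [g] there.
The one attested form of 'river', [ʒameɣo], shows underlying /ʒameɣ/. Applying the same rule word-finally gives [ʒameg].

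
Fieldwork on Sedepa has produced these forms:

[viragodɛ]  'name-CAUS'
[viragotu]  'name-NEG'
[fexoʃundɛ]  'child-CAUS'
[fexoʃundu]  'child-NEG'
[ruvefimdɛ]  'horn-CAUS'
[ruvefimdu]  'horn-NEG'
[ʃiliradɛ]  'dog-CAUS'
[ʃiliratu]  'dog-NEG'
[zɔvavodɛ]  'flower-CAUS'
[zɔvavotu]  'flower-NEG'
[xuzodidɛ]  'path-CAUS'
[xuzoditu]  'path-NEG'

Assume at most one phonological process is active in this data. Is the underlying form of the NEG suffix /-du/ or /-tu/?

The NEG morpheme has two allomorphs, [-du] and [-tu].
The CAUS suffix, which begins with [d], is invariant after every stem; so [d] is not altered by any rule here.
The NEG suffix is therefore /-tu/ underlyingly, with post-nasal voicing: voiceless stops become voiced after a nasal.

/-tu/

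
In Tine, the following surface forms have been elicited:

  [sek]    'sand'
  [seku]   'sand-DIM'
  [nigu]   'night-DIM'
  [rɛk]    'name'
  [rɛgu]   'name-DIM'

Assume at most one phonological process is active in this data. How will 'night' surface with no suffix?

[nik]

'name' shows [k] ~ [g] at the end of the stem ([rɛk] vs [rɛgu]).
But 'sand' keeps [k] in both environments ([sek], [seku]), so there is no rule changing /k/ to [g] before the DIM suffix.
Therefore /g/ is basic and [k] is derived by word-final obstruent devoicing (voiced obstruents become voiceless word-finally).
The one attested form of 'night', [nigu], shows underlying /nig/. Applying the same rule word-finally gives [nik].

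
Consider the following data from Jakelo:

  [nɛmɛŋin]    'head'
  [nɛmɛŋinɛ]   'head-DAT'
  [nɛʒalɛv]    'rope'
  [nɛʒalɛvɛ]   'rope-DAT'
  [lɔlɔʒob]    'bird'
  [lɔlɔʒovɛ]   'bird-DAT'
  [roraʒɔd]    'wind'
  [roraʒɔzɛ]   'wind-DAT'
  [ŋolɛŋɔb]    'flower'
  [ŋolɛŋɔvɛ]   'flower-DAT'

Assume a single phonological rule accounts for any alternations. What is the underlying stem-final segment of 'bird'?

/b/

In [lɔlɔʒob] and [lɔlɔʒovɛ] the final segment of 'bird' alternates: [b] ~ [v].
Compare 'rope', with invariant [v] in [nɛʒalɛv] and [nɛʒalɛvɛ]: an analysis with underlying /v/ and a rule producing [b] in isolation would wrongly predict alternation here too.
The underlying segment must be /b/; voiced stops become fricatives between vowels, yielding [v] there.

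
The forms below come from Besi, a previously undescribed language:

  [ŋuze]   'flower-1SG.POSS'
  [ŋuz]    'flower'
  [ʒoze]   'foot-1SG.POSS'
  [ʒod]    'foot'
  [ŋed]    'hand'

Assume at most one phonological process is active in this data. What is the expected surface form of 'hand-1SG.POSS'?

'foot' shows [z] ~ [d] at the end of the stem ([ʒoze] vs [ʒod]).
Compare 'flower', with invariant [z] in [ŋuze] and [ŋuz]: an analysis with underlying /z/ and a rule producing [d] in isolation would wrongly predict alternation here too.
Therefore /d/ is basic and [z] is derived by intervocalic spirantization (voiced stops become fricatives between vowels).
The one attested form of 'hand', [ŋed], shows underlying /ŋed/. Applying the same rule between vowels gives [ŋeze].

[ŋeze]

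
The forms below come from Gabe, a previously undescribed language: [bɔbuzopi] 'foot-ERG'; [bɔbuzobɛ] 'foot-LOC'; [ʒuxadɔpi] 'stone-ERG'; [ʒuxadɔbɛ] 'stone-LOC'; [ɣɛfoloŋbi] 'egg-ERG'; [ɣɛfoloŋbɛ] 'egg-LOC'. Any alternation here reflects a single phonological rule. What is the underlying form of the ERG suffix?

The ERG morpheme has two allomorphs, [-bi] and [-pi].
By contrast the LOC suffix keeps its initial [b] throughout — that segment must be underlying.
The ERG suffix is therefore /-pi/ underlyingly, with post-nasal voicing: voiceless stops become voiced after a nasal.

/-pi/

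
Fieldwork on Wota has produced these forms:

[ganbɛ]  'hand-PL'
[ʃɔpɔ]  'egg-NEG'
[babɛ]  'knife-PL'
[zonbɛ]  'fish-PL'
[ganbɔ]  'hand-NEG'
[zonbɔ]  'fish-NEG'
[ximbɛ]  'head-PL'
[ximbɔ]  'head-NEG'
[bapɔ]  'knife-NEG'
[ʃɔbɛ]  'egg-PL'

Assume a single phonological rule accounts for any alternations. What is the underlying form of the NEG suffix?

The NEG suffix surfaces as [-bɔ] and [-pɔ], depending on the final segment of the stem.
The PL suffix, which begins with [b], is invariant after every stem; so [b] is not altered by any rule here.
The NEG suffix is therefore /-pɔ/ underlyingly, with post-nasal voicing: voiceless stops become voiced after a nasal.

/-pɔ/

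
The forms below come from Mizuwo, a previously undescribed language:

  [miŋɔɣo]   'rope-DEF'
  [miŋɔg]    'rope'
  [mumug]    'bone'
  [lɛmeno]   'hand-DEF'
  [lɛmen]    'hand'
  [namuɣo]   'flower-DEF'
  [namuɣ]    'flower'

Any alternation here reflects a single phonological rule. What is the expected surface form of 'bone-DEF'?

[mumuɣo]

'rope' shows [ɣ] ~ [g] at the end of the stem ([miŋɔɣo] vs [miŋɔg]).
The stem 'flower' ([namuɣo], [namuɣ]) shows [ɣ] unchanged in both environments, so [ɣ] cannot be basic with [g] derived in isolation.
So /g/ is underlying, and a rule of intervocalic spirantization — voiced stops become fricatives between vowels — gives [ɣ].
From [mumug] the stem 'bone' is /mumug/; between vowels this yields [mumuɣo].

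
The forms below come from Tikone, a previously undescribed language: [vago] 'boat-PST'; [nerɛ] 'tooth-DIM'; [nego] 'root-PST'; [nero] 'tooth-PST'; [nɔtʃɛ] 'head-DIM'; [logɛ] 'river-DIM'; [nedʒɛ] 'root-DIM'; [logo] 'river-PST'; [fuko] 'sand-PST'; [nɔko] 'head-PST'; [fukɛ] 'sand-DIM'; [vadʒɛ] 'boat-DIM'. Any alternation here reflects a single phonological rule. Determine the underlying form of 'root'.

/nedʒ/

The stem for 'root' ends in [dʒ] in [nedʒɛ] but [g] in [nego].
But 'river' keeps [g] in both environments ([logɛ], [logo]), so there is no rule changing /g/ to [dʒ] before the DIM suffix.
So /dʒ/ is underlying, and a rule of depalatalization — palato-alveolar /tʃ/ and /dʒ/ become [k] and [g] when no front vowel follows — gives [g].
Hence 'root' is /nedʒ/ underlyingly.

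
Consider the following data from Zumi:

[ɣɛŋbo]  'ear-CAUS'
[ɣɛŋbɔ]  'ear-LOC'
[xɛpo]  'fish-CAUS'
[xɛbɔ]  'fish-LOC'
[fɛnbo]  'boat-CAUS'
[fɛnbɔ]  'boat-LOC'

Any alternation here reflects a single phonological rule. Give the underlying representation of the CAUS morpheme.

/-po/

The CAUS morpheme has two allomorphs, [-bo] and [-po].
By contrast the LOC suffix keeps its initial [b] throughout — that segment must be underlying.
The CAUS suffix is therefore /-po/ underlyingly, with post-nasal voicing: voiceless stops become voiced after a nasal.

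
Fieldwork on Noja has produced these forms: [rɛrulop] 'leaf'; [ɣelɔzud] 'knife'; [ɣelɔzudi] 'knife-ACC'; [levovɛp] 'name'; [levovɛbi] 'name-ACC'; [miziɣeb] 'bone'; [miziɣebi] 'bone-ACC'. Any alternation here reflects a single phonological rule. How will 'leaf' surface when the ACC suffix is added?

'name' shows [p] ~ [b] at the end of the stem ([levovɛp] vs [levovɛbi]).
Compare 'bone', with invariant [b] in [miziɣeb] and [miziɣebi]: an analysis with underlying /b/ and a rule producing [p] in isolation would wrongly predict alternation here too.
Therefore /p/ is basic and [b] is derived by intervocalic voicing (voiceless stops become voiced between vowels).
The one attested form of 'leaf', [rɛrulop], shows underlying /rɛrulop/. Applying the same rule between vowels gives [rɛrulobi].

[rɛrulobi]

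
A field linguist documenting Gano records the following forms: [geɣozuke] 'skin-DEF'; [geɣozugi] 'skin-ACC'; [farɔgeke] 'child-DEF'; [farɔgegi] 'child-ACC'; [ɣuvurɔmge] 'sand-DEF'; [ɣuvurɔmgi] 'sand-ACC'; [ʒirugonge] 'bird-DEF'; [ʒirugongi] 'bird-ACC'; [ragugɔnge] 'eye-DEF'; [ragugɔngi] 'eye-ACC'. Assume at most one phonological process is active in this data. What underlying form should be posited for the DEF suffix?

/-ke/

The DEF suffix surfaces as [-ge] and [-ke], depending on the final segment of the stem.
The ACC suffix, which begins with [g], is invariant after every stem; so [g] is not altered by any rule here.
The DEF suffix is therefore /-ke/ underlyingly, with post-nasal voicing: voiceless stops become voiced after a nasal.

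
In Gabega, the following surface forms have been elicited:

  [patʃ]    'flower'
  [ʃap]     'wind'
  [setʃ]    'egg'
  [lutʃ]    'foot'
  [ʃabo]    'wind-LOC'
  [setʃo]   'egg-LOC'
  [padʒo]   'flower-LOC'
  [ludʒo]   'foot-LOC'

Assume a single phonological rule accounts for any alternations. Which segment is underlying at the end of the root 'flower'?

/dʒ/

In [patʃ] and [padʒo] the final segment of 'flower' alternates: [tʃ] ~ [dʒ].
If /tʃ/ were underlying and a rule turned it into [dʒ] before the LOC suffix, 'egg' would also alternate; but it has [tʃ] in both [setʃ] and [setʃo].
The underlying segment must be /dʒ/; voiced obstruents become voiceless word-finally, yielding [tʃ] there.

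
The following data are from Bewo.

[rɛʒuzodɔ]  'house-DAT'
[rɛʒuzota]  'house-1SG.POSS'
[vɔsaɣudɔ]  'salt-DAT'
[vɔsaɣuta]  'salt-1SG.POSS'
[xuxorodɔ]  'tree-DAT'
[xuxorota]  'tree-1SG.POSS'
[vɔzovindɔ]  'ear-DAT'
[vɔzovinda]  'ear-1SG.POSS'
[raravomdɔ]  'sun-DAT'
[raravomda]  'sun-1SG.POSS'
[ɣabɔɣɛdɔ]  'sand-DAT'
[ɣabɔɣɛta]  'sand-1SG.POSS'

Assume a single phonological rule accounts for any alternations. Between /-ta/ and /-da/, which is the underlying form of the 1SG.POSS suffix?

/-ta/

The 1SG.POSS suffix surfaces as [-da] and [-ta], depending on the final segment of the stem.
By contrast the DAT suffix keeps its initial [d] throughout — that segment must be underlying.
The 1SG.POSS suffix is therefore /-ta/ underlyingly, with post-nasal voicing: voiceless stops become voiced after a nasal.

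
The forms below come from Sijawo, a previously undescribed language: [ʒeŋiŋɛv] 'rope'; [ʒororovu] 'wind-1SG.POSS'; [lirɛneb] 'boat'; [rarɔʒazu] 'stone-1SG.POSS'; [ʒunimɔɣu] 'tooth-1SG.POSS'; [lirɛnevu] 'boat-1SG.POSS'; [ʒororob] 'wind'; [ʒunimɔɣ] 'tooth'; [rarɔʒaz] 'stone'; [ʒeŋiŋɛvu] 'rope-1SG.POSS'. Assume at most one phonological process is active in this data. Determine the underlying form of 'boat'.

The stem for 'boat' ends in [v] in [lirɛnevu] but [b] in [lirɛneb].
The stem 'rope' ([ʒeŋiŋɛvu], [ʒeŋiŋɛv]) shows [v] unchanged in both environments, so [v] cannot be basic with [b] derived in isolation.
The underlying segment must be /b/; voiced stops become fricatives between vowels, yielding [v] there.

/lirɛneb/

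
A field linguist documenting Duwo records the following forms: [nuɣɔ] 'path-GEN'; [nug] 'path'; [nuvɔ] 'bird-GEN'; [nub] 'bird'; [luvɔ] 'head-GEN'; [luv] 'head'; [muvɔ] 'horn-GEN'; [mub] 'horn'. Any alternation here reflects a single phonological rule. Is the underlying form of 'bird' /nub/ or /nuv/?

In [nuvɔ] and [nub] the final segment of 'bird' alternates: [v] ~ [b].
The stem 'head' ([luvɔ], [luv]) shows [v] unchanged in both environments, so [v] cannot be basic with [b] derived in isolation.
The underlying segment must be /b/; voiced stops become fricatives between vowels, yielding [v] there.

/nub/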